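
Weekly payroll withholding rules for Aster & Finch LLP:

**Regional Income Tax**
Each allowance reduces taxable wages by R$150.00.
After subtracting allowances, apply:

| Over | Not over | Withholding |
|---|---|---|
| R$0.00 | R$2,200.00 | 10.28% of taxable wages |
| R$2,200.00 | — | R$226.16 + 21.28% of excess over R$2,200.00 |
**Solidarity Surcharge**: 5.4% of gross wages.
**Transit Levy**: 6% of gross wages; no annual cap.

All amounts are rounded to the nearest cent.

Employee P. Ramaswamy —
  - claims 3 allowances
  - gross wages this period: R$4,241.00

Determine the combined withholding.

R$1,048.19

Regional Income Tax: taxable = R$4,241.00 − 3×R$150.00 = R$3,791.00
  R$226.16 + 21.28% × (R$3,791.00 − R$2,200.00) = R$226.16 + 21.28% × R$1,591.00 = R$564.72
Solidarity Surcharge: 5.4% × R$4,241.00 = R$229.01
Transit Levy: 6% × R$4,241.00 = R$254.46
Total: R$564.72 + R$229.01 + R$254.46 = R$1,048.19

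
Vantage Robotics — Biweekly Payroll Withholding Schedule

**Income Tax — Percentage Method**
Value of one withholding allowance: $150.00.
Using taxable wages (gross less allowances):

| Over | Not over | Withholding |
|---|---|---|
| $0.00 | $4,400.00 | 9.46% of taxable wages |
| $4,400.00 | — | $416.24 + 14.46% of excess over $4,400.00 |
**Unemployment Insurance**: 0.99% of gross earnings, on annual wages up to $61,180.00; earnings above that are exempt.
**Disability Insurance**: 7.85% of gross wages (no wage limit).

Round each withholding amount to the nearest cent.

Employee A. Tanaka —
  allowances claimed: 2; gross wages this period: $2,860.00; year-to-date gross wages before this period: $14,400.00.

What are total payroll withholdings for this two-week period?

Income Tax: taxable = $2,860.00 − 2×$150.00 = $2,560.00
  9.46% × $2,560.00 = $242.18
Unemployment Insurance: 0.99% × $2,860.00 = $28.31
Disability Insurance: 7.85% × $2,860.00 = $224.51
Total: $242.18 + $28.31 + $224.51 = $495.00

$495.00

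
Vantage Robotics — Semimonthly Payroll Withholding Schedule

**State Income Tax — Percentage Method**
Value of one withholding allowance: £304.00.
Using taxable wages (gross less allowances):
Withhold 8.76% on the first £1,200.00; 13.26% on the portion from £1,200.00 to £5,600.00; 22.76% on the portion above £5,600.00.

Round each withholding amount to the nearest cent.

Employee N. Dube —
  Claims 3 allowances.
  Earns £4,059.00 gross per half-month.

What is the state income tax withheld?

State Income Tax: taxable = £4,059.00 − 3×£304.00 = £3,147.00
  £105.12 + 13.26% × (£3,147.00 − £1,200.00) = £105.12 + 13.26% × £1,947.00 = £363.29

£363.29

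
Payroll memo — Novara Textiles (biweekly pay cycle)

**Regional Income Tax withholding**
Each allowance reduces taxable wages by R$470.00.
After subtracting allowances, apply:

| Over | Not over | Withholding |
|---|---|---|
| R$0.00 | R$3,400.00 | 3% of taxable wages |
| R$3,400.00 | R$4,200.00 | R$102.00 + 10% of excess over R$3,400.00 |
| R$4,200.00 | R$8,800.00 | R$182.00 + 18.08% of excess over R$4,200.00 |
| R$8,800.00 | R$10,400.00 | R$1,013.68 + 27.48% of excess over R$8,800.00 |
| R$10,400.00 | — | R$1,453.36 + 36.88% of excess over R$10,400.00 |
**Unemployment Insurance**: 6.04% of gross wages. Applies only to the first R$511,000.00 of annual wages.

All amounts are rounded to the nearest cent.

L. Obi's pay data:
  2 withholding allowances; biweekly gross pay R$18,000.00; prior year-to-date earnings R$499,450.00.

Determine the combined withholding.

R$4,607.19

Regional Income Tax: taxable = R$18,000.00 − 2×R$470.00 = R$17,060.00
  R$1,453.36 + 36.88% × (R$17,060.00 − R$10,400.00) = R$1,453.36 + 36.88% × R$6,660.00 = R$3,909.57
Unemployment Insurance: cap R$511,000.00 − YTD R$499,450.00 = R$11,550.00 subject; 6.04% × R$11,550.00 = R$697.62
Total: R$3,909.57 + R$697.62 = R$4,607.19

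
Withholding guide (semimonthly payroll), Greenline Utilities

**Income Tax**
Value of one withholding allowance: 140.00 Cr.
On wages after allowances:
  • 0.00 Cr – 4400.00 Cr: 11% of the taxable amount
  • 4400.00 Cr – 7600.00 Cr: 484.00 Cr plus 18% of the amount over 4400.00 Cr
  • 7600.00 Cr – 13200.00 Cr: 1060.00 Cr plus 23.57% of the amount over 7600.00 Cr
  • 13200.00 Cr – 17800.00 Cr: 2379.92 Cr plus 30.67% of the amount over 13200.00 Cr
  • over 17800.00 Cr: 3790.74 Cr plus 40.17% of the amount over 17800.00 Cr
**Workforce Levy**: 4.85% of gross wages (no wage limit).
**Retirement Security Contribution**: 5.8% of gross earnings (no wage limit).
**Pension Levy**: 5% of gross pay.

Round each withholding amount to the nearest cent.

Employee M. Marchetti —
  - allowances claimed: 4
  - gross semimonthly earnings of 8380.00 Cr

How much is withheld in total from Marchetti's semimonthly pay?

Income Tax: taxable = 8380.00 Cr − 4×140.00 Cr = 7820.00 Cr
  1060.00 Cr + 23.57% × (7820.00 Cr − 7600.00 Cr) = 1060.00 Cr + 23.57% × 220.00 Cr = 1111.85 Cr
Workforce Levy: 4.85% × 8380.00 Cr = 406.43 Cr
Retirement Security Contribution: 5.8% × 8380.00 Cr = 486.04 Cr
Pension Levy: 5% × 8380.00 Cr = 419.00 Cr
Total: 1111.85 Cr + 406.43 Cr + 486.04 Cr + 419.00 Cr = 2423.32 Cr

2423.32 Cr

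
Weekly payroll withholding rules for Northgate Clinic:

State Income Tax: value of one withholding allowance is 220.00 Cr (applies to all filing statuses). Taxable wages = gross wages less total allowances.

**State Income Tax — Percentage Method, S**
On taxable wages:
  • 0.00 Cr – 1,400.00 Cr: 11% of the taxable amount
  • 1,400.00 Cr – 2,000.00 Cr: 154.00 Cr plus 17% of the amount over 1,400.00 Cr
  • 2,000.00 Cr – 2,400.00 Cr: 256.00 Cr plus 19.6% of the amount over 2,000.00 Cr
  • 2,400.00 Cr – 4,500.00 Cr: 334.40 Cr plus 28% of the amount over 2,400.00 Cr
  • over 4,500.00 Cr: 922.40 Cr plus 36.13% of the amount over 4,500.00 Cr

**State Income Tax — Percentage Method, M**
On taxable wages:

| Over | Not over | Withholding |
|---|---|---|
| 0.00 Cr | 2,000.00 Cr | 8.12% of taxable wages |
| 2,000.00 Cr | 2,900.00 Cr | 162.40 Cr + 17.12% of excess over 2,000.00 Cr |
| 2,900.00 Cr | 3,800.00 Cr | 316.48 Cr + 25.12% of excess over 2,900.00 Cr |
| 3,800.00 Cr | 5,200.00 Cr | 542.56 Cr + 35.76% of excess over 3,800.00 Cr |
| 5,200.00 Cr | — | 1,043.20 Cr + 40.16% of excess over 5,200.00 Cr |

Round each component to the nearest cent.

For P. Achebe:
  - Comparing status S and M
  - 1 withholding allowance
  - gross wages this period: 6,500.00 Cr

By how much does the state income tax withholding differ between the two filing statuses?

State Income Tax (S): taxable = 6,500.00 Cr − 1×220.00 Cr = 6,280.00 Cr
  922.40 Cr + 36.13% × (6,280.00 Cr − 4,500.00 Cr) = 922.40 Cr + 36.13% × 1,780.00 Cr = 1,565.51 Cr
State Income Tax (M): taxable = 6,500.00 Cr − 1×220.00 Cr = 6,280.00 Cr
  1,043.20 Cr + 40.16% × (6,280.00 Cr − 5,200.00 Cr) = 1,043.20 Cr + 40.16% × 1,080.00 Cr = 1,476.93 Cr
Difference: |1,565.51 Cr − 1,476.93 Cr| = 88.58 Cr (higher under S)

88.58 Cr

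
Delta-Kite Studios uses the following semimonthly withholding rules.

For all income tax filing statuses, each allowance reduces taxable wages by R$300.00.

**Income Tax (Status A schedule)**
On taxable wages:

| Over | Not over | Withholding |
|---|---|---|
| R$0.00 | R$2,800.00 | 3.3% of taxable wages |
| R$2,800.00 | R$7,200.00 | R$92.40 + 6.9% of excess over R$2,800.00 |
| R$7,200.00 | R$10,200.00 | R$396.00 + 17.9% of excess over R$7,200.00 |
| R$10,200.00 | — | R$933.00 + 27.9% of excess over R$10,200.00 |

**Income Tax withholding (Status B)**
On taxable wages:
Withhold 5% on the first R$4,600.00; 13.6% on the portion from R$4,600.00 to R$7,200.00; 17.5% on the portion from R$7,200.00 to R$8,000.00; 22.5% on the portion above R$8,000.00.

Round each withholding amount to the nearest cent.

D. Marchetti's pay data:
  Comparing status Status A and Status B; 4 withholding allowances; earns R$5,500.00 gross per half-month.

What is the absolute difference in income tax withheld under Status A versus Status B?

Income Tax (Status A): taxable = R$5,500.00 − 4×R$300.00 = R$4,300.00
  R$92.40 + 6.9% × (R$4,300.00 − R$2,800.00) = R$92.40 + 6.9% × R$1,500.00 = R$195.90
Income Tax (Status B): taxable = R$5,500.00 − 4×R$300.00 = R$4,300.00
  5% × R$4,300.00 = R$215.00
Difference: |R$195.90 − R$215.00| = R$19.10 (higher under Status B)

R$19.10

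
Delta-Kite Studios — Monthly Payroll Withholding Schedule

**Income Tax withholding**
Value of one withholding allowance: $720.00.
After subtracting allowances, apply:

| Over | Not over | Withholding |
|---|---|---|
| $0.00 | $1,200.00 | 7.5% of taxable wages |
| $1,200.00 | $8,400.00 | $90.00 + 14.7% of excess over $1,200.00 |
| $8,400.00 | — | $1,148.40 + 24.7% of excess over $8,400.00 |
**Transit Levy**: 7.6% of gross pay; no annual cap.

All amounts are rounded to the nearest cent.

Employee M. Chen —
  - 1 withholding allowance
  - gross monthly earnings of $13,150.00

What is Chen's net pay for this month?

$10,006.79

Income Tax: taxable = $13,150.00 − 1×$720.00 = $12,430.00
  $1,148.40 + 24.7% × ($12,430.00 − $8,400.00) = $1,148.40 + 24.7% × $4,030.00 = $2,143.81
Transit Levy: 7.6% × $13,150.00 = $999.40
Total withheld: $2,143.81 + $999.40 = $3,143.21
Net pay: $13,150.00 − $3,143.21 = $10,006.79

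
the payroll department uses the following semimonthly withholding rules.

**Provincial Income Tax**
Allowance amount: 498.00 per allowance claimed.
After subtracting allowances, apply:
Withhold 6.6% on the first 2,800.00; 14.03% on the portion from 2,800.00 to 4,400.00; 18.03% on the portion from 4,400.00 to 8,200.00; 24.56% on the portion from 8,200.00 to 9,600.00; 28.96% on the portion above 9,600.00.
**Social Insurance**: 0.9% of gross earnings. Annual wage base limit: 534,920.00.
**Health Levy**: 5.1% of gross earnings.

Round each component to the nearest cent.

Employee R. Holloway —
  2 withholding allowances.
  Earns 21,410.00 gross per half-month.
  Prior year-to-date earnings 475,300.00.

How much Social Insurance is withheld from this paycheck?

Social Insurance: 0.9% × 21,410.00 = 192.69

192.69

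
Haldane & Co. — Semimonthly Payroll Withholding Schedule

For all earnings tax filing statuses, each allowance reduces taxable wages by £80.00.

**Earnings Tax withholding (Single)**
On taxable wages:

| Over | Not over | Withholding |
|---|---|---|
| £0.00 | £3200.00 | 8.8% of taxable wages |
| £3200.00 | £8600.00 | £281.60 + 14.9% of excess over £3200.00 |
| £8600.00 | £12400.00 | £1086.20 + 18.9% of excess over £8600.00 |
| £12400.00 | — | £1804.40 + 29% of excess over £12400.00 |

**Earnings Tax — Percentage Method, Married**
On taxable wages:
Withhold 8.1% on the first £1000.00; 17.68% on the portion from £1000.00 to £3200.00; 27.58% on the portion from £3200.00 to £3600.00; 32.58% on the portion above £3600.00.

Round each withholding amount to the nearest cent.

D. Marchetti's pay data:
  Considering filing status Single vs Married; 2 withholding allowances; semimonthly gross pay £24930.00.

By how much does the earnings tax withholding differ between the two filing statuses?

£2085.77

Earnings Tax (Single): taxable = £24930.00 − 2×£80.00 = £24770.00
  £1804.40 + 29% × (£24770.00 − £12400.00) = £1804.40 + 29% × £12370.00 = £5391.70
Earnings Tax (Married): taxable = £24930.00 − 2×£80.00 = £24770.00
  £580.28 + 32.58% × (£24770.00 − £3600.00) = £580.28 + 32.58% × £21170.00 = £7477.47
Difference: |£5391.70 − £7477.47| = £2085.77 (higher under Married)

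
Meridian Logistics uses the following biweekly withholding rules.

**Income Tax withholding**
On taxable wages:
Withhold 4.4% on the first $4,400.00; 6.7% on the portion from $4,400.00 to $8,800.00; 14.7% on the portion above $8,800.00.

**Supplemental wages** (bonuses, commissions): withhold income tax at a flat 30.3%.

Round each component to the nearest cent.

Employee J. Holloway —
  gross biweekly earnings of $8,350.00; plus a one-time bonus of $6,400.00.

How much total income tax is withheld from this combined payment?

$2,397.45

Income Tax: taxable = $8,350.00
  $193.60 + 6.7% × ($8,350.00 − $4,400.00) = $193.60 + 6.7% × $3,950.00 = $458.25
Supplemental (30.3% flat on bonus): 30.3% × $6,400.00 = $1,939.20
Total income tax: $458.25 + $1,939.20 = $2,397.45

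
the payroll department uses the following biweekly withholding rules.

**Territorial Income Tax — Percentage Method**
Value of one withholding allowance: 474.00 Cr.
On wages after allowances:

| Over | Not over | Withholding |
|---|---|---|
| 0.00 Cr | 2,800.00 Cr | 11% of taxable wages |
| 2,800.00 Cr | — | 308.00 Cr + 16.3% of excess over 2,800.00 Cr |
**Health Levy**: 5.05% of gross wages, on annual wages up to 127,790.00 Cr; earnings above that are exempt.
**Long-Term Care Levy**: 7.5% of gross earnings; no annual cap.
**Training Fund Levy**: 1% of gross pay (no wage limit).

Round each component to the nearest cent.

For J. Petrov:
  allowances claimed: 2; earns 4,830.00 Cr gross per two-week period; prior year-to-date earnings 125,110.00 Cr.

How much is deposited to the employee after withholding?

3,799.74 Cr

Territorial Income Tax: taxable = 4,830.00 Cr − 2×474.00 Cr = 3,882.00 Cr
  308.00 Cr + 16.3% × (3,882.00 Cr − 2,800.00 Cr) = 308.00 Cr + 16.3% × 1,082.00 Cr = 484.37 Cr
Health Levy: cap 127,790.00 Cr − YTD 125,110.00 Cr = 2,680.00 Cr subject; 5.05% × 2,680.00 Cr = 135.34 Cr
Long-Term Care Levy: 7.5% × 4,830.00 Cr = 362.25 Cr
Training Fund Levy: 1% × 4,830.00 Cr = 48.30 Cr
Total withheld: 484.37 Cr + 135.34 Cr + 362.25 Cr + 48.30 Cr = 1,030.26 Cr
Net pay: 4,830.00 Cr − 1,030.26 Cr = 3,799.74 Cr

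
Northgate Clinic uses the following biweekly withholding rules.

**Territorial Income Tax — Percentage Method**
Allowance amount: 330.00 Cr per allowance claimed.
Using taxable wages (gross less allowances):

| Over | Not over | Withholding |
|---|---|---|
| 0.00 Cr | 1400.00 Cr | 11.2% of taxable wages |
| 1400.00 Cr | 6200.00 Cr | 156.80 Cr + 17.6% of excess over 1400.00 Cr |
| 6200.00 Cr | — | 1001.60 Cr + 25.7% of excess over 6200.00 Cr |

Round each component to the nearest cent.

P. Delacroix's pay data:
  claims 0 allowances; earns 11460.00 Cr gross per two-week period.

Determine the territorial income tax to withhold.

Territorial Income Tax: taxable = 11460.00 Cr
  1001.60 Cr + 25.7% × (11460.00 Cr − 6200.00 Cr) = 1001.60 Cr + 25.7% × 5260.00 Cr = 2353.42 Cr

2353.42 Cr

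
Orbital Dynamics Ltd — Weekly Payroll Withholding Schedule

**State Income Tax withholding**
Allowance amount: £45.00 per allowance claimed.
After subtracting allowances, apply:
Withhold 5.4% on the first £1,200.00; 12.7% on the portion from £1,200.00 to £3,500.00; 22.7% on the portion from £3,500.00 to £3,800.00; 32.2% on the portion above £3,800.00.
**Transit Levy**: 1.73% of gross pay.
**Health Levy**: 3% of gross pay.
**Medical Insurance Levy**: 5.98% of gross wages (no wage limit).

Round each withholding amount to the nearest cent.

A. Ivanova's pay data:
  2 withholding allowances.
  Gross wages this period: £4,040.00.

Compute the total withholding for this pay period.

£905.98

State Income Tax: taxable = £4,040.00 − 2×£45.00 = £3,950.00
  £425.00 + 32.2% × (£3,950.00 − £3,800.00) = £425.00 + 32.2% × £150.00 = £473.30
Transit Levy: 1.73% × £4,040.00 = £69.89
Health Levy: 3% × £4,040.00 = £121.20
Medical Insurance Levy: 5.98% × £4,040.00 = £241.59
Total: £473.30 + £69.89 + £121.20 + £241.59 = £905.98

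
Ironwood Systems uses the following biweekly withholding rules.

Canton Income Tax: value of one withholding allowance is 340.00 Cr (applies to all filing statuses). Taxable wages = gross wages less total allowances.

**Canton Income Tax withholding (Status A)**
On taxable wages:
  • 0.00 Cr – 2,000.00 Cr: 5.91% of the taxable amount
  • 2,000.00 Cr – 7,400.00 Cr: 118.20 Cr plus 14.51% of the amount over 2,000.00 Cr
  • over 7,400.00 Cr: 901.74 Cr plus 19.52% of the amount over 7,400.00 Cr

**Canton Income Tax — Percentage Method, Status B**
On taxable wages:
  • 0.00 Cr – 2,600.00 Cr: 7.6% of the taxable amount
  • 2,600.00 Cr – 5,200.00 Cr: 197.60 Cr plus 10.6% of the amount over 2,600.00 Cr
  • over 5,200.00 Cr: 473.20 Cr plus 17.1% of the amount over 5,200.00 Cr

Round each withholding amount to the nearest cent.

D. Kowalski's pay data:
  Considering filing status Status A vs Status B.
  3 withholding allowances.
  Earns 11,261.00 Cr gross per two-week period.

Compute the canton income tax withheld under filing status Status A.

Canton Income Tax (Status A): taxable = 11,261.00 Cr − 3×340.00 Cr = 10,241.00 Cr
  901.74 Cr + 19.52% × (10,241.00 Cr − 7,400.00 Cr) = 901.74 Cr + 19.52% × 2,841.00 Cr = 1,456.30 Cr

1,456.30 Cr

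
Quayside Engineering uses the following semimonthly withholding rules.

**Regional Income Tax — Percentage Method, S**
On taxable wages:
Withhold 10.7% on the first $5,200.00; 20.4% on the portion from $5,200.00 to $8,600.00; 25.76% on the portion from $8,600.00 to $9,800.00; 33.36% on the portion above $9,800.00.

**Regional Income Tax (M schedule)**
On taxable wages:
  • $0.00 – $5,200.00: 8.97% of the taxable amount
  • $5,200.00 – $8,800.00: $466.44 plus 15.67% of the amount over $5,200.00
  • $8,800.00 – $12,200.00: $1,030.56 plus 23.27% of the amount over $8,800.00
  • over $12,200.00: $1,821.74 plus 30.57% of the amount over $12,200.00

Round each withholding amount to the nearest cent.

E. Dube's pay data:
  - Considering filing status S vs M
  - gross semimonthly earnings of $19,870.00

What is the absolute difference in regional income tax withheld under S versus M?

$752.01

Regional Income Tax (S): taxable = $19,870.00
  $1,559.12 + 33.36% × ($19,870.00 − $9,800.00) = $1,559.12 + 33.36% × $10,070.00 = $4,918.47
Regional Income Tax (M): taxable = $19,870.00
  $1,821.74 + 30.57% × ($19,870.00 − $12,200.00) = $1,821.74 + 30.57% × $7,670.00 = $4,166.46
Difference: |$4,918.47 − $4,166.46| = $752.01 (higher under S)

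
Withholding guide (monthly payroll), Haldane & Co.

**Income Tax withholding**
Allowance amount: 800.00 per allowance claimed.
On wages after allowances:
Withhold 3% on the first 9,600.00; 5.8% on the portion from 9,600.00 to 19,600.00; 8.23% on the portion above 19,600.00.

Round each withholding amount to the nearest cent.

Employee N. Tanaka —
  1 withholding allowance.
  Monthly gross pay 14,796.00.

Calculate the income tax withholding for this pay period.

Income Tax: taxable = 14,796.00 − 1×800.00 = 13,996.00
  288.00 + 5.8% × (13,996.00 − 9,600.00) = 288.00 + 5.8% × 4,396.00 = 542.97

542.97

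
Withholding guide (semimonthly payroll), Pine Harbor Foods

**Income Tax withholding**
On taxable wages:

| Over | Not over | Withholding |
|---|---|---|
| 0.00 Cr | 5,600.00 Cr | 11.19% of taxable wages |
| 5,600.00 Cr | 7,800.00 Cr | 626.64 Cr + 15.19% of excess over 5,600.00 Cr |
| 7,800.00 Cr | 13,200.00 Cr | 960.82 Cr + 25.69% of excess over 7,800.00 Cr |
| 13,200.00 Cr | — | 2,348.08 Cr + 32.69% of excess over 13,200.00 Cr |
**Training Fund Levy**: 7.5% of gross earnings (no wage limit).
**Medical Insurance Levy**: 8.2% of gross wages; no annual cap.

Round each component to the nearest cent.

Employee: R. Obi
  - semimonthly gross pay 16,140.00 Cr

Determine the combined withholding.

5,843.15 Cr

Income Tax: taxable = 16,140.00 Cr
  2,348.08 Cr + 32.69% × (16,140.00 Cr − 13,200.00 Cr) = 2,348.08 Cr + 32.69% × 2,940.00 Cr = 3,309.17 Cr
Training Fund Levy: 7.5% × 16,140.00 Cr = 1,210.50 Cr
Medical Insurance Levy: 8.2% × 16,140.00 Cr = 1,323.48 Cr
Total: 3,309.17 Cr + 1,210.50 Cr + 1,323.48 Cr = 5,843.15 Cr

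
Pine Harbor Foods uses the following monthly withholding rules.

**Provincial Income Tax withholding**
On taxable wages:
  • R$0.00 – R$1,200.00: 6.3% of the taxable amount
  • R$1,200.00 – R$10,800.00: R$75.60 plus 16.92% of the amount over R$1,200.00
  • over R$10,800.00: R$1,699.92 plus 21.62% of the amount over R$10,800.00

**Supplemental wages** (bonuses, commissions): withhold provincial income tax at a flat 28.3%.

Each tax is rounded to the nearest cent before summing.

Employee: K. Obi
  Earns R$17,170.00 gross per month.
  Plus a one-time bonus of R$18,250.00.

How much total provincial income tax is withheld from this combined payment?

Provincial Income Tax: taxable = R$17,170.00
  R$1,699.92 + 21.62% × (R$17,170.00 − R$10,800.00) = R$1,699.92 + 21.62% × R$6,370.00 = R$3,077.11
Supplemental (28.3% flat on bonus): 28.3% × R$18,250.00 = R$5,164.75
Total provincial income tax: R$3,077.11 + R$5,164.75 = R$8,241.86

R$8,241.86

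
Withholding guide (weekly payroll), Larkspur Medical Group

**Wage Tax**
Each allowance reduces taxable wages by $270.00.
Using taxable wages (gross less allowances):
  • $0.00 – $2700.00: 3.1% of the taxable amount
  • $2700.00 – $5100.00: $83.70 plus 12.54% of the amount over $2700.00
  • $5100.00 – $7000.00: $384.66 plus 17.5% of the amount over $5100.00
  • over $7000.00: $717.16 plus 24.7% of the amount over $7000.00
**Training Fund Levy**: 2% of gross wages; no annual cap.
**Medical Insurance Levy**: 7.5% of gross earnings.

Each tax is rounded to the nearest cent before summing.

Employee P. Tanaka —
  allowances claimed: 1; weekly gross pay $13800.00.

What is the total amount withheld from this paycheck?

Wage Tax: taxable = $13800.00 − 1×$270.00 = $13530.00
  $717.16 + 24.7% × ($13530.00 − $7000.00) = $717.16 + 24.7% × $6530.00 = $2330.07
Training Fund Levy: 2% × $13800.00 = $276.00
Medical Insurance Levy: 7.5% × $13800.00 = $1035.00
Total: $2330.07 + $276.00 + $1035.00 = $3641.07

$3641.07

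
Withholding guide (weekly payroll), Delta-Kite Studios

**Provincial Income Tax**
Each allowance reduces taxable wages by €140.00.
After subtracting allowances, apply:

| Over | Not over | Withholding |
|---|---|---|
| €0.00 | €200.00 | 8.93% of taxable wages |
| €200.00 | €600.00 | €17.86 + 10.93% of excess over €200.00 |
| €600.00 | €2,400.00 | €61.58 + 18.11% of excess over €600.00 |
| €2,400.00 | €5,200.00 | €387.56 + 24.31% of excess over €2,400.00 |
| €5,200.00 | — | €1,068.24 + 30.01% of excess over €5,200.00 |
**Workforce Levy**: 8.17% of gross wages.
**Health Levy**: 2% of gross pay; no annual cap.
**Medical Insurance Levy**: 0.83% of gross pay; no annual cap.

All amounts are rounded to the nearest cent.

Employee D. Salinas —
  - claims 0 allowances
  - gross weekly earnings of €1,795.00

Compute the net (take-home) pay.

€1,319.56

Provincial Income Tax: taxable = €1,795.00
  €61.58 + 18.11% × (€1,795.00 − €600.00) = €61.58 + 18.11% × €1,195.00 = €277.99
Workforce Levy: 8.17% × €1,795.00 = €146.65
Health Levy: 2% × €1,795.00 = €35.90
Medical Insurance Levy: 0.83% × €1,795.00 = €14.90
Total withheld: €277.99 + €146.65 + €35.90 + €14.90 = €475.44
Net pay: €1,795.00 − €475.44 = €1,319.56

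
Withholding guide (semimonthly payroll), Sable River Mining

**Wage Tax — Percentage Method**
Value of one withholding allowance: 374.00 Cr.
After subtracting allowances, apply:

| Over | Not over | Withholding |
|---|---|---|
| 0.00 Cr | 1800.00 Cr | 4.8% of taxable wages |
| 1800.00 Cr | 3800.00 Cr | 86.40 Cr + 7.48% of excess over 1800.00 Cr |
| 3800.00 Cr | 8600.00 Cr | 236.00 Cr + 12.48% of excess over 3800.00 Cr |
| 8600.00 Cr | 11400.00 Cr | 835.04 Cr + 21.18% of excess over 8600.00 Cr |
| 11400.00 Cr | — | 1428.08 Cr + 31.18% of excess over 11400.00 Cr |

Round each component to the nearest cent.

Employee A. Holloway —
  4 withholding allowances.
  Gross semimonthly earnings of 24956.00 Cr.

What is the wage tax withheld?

Wage Tax: taxable = 24956.00 Cr − 4×374.00 Cr = 23460.00 Cr
  1428.08 Cr + 31.18% × (23460.00 Cr − 11400.00 Cr) = 1428.08 Cr + 31.18% × 12060.00 Cr = 5188.39 Cr

5188.39 Cr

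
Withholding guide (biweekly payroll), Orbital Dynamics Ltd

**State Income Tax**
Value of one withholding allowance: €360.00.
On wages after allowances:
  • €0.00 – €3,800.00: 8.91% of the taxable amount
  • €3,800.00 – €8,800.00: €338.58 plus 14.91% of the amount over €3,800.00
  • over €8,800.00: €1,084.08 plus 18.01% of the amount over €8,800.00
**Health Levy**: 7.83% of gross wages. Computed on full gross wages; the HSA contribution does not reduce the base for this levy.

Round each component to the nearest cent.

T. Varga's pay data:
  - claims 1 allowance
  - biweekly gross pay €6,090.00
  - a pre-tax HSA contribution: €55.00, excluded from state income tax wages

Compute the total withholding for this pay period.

€1,094.99

State Income Tax: taxable = €6,090.00 − €55.00 − 1×€360.00 = €5,675.00
  €338.58 + 14.91% × (€5,675.00 − €3,800.00) = €338.58 + 14.91% × €1,875.00 = €618.14
Health Levy: 7.83% × €6,090.00 = €476.85
Total: €618.14 + €476.85 = €1,094.99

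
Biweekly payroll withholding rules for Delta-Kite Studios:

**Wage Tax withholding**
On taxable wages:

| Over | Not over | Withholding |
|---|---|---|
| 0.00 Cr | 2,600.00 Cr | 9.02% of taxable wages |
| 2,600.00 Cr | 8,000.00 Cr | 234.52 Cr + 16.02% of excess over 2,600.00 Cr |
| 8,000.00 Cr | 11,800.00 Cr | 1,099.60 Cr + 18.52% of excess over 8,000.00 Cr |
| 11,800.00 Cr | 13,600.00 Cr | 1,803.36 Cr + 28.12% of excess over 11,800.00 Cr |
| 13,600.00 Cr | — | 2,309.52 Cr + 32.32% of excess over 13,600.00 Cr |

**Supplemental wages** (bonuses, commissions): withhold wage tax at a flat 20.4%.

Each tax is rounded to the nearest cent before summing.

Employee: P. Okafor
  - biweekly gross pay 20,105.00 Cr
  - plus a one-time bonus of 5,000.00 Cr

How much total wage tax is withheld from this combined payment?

Wage Tax: taxable = 20,105.00 Cr
  2,309.52 Cr + 32.32% × (20,105.00 Cr − 13,600.00 Cr) = 2,309.52 Cr + 32.32% × 6,505.00 Cr = 4,411.94 Cr
Supplemental (20.4% flat on bonus): 20.4% × 5,000.00 Cr = 1,020.00 Cr
Total wage tax: 4,411.94 Cr + 1,020.00 Cr = 5,431.94 Cr

5,431.94 Cr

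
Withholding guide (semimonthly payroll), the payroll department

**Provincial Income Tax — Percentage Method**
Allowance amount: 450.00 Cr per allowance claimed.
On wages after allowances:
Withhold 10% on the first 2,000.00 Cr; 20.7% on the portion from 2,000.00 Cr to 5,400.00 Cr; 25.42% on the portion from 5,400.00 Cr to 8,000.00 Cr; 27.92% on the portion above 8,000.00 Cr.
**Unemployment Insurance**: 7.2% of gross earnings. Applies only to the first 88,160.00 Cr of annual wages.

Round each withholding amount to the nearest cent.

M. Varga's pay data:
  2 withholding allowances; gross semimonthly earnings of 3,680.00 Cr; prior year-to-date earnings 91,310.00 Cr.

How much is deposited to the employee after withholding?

3,318.54 Cr

Provincial Income Tax: taxable = 3,680.00 Cr − 2×450.00 Cr = 2,780.00 Cr
  200.00 Cr + 20.7% × (2,780.00 Cr − 2,000.00 Cr) = 200.00 Cr + 20.7% × 780.00 Cr = 361.46 Cr
Unemployment Insurance: YTD 91,310.00 Cr ≥ cap 88,160.00 Cr → 0.00 Cr
Total withheld: 361.46 Cr + 0.00 Cr = 361.46 Cr
Net pay: 3,680.00 Cr − 361.46 Cr = 3,318.54 Cr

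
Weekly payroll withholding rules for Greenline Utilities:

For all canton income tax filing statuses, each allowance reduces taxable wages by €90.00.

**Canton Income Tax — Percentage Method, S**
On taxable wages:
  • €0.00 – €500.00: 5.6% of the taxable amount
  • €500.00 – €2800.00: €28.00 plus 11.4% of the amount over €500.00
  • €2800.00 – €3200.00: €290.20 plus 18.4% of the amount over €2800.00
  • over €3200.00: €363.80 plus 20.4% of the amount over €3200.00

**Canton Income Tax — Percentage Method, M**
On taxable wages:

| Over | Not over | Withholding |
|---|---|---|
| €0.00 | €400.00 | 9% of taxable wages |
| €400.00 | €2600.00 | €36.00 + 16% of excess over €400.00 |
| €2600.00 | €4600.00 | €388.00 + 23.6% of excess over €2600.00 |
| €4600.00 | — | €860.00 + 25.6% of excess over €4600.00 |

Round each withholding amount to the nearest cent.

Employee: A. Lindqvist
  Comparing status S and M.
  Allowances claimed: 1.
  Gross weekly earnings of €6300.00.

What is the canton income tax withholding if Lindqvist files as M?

Canton Income Tax (M): taxable = €6300.00 − 1×€90.00 = €6210.00
  €860.00 + 25.6% × (€6210.00 − €4600.00) = €860.00 + 25.6% × €1610.00 = €1272.16

€1272.16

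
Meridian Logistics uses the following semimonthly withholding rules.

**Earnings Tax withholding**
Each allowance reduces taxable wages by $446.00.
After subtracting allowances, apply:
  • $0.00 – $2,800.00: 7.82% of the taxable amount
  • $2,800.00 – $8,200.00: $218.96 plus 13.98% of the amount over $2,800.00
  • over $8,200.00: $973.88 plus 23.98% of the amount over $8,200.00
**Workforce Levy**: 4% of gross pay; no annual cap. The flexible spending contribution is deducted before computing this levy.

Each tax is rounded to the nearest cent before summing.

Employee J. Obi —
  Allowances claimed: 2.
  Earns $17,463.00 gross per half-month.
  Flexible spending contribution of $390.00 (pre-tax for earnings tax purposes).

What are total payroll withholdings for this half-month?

$3,570.64

Earnings Tax: taxable = $17,463.00 − $390.00 − 2×$446.00 = $16,181.00
  $973.88 + 23.98% × ($16,181.00 − $8,200.00) = $973.88 + 23.98% × $7,981.00 = $2,887.72
Workforce Levy: 4% × $17,073.00 = $682.92
Total: $2,887.72 + $682.92 = $3,570.64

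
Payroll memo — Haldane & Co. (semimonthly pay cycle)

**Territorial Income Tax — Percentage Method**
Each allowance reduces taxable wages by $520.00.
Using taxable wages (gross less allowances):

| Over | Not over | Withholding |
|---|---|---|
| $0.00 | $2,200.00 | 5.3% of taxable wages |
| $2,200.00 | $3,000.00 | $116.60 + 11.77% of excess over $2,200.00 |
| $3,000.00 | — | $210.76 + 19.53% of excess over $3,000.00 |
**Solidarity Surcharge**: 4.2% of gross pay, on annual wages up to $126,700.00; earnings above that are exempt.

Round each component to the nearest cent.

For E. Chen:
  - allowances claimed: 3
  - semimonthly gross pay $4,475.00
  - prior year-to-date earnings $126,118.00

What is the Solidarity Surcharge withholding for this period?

$24.44

Solidarity Surcharge: cap $126,700.00 − YTD $126,118.00 = $582.00 subject; 4.2% × $582.00 = $24.44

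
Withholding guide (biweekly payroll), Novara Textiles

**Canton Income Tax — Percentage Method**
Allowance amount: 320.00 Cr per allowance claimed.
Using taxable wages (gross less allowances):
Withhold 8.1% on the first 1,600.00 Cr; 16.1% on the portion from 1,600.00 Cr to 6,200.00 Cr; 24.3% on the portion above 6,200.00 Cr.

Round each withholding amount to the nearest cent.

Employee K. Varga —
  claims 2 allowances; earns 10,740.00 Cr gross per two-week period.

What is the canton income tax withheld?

1,817.90 Cr

Canton Income Tax: taxable = 10,740.00 Cr − 2×320.00 Cr = 10,100.00 Cr
  870.20 Cr + 24.3% × (10,100.00 Cr − 6,200.00 Cr) = 870.20 Cr + 24.3% × 3,900.00 Cr = 1,817.90 Cr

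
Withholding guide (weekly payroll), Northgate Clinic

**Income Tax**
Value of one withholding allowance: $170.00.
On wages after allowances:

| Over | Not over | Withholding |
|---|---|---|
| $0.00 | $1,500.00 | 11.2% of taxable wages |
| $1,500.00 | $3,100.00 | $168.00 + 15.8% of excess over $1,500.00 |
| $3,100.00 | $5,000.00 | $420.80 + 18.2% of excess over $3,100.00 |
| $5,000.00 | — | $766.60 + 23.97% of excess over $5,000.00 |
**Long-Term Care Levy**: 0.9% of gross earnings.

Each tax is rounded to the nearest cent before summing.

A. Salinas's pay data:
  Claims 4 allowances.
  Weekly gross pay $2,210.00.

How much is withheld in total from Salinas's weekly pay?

$192.63

Income Tax: taxable = $2,210.00 − 4×$170.00 = $1,530.00
  $168.00 + 15.8% × ($1,530.00 − $1,500.00) = $168.00 + 15.8% × $30.00 = $172.74
Long-Term Care Levy: 0.9% × $2,210.00 = $19.89
Total: $172.74 + $19.89 = $192.63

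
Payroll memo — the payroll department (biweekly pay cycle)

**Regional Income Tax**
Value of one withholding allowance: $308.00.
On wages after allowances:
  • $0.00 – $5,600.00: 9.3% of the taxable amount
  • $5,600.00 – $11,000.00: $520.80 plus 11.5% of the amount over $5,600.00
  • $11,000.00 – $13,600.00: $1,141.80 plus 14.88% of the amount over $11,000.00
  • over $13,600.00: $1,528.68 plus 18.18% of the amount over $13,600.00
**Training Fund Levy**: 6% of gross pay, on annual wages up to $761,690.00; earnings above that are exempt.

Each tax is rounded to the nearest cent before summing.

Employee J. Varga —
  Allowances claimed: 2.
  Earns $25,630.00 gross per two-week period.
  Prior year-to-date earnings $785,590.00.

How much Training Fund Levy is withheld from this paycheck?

Training Fund Levy: YTD $785,590.00 ≥ cap $761,690.00 → $0.00

$0.00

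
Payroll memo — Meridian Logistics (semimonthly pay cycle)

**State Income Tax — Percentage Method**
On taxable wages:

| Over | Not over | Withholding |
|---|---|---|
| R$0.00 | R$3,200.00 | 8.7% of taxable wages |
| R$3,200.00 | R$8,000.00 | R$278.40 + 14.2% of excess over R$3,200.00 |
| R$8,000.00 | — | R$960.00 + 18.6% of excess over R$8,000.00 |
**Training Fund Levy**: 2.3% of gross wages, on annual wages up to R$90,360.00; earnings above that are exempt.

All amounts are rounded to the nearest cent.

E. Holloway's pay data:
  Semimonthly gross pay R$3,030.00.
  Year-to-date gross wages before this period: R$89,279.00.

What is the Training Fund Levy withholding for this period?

Training Fund Levy: cap R$90,360.00 − YTD R$89,279.00 = R$1,081.00 subject; 2.3% × R$1,081.00 = R$24.86

R$24.86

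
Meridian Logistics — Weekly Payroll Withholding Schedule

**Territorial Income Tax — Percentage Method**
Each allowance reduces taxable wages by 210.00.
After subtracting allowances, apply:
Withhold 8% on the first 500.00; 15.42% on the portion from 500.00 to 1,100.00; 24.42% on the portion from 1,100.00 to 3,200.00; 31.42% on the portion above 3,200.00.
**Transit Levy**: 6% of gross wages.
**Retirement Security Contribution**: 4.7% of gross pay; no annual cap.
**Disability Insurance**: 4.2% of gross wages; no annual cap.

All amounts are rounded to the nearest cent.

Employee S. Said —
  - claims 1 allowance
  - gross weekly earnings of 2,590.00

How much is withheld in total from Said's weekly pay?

831.01

Territorial Income Tax: taxable = 2,590.00 − 1×210.00 = 2,380.00
  132.52 + 24.42% × (2,380.00 − 1,100.00) = 132.52 + 24.42% × 1,280.00 = 445.10
Transit Levy: 6% × 2,590.00 = 155.40
Retirement Security Contribution: 4.7% × 2,590.00 = 121.73
Disability Insurance: 4.2% × 2,590.00 = 108.78
Total: 445.10 + 155.40 + 121.73 + 108.78 = 831.01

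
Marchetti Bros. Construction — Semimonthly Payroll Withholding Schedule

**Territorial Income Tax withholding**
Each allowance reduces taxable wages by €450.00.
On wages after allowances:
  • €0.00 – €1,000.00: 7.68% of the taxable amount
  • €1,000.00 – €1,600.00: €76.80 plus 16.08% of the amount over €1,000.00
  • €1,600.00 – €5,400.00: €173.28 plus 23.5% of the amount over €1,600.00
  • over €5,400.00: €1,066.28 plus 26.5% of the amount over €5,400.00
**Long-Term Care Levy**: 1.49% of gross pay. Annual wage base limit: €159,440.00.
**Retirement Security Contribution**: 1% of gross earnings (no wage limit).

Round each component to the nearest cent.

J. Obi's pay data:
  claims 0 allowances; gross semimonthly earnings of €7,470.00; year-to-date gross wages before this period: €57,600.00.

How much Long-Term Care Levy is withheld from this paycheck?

Long-Term Care Levy: 1.49% × €7,470.00 = €111.30

€111.30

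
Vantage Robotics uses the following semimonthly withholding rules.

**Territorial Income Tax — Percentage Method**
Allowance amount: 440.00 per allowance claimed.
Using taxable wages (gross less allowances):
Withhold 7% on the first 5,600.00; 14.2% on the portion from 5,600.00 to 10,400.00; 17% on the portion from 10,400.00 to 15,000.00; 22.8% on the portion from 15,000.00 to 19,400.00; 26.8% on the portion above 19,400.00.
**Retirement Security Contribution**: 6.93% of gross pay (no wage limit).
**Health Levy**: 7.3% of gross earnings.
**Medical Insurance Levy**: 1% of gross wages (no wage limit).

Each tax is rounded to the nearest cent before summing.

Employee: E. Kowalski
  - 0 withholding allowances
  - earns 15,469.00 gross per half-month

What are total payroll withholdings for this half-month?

Territorial Income Tax: taxable = 15,469.00
  1,855.60 + 22.8% × (15,469.00 − 15,000.00) = 1,855.60 + 22.8% × 469.00 = 1,962.53
Retirement Security Contribution: 6.93% × 15,469.00 = 1,072.00
Health Levy: 7.3% × 15,469.00 = 1,129.24
Medical Insurance Levy: 1% × 15,469.00 = 154.69
Total: 1,962.53 + 1,072.00 + 1,129.24 + 154.69 = 4,318.46

4,318.46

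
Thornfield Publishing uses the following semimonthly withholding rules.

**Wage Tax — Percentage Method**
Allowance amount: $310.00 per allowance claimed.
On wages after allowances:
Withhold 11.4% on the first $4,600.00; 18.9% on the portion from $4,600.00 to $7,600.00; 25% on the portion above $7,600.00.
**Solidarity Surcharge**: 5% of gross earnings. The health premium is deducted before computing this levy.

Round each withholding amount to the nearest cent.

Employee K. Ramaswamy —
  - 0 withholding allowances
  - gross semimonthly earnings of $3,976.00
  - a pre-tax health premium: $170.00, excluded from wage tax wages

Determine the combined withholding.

$624.18

Wage Tax: taxable = $3,976.00 − $170.00 = $3,806.00
  11.4% × $3,806.00 = $433.88
Solidarity Surcharge: 5% × $3,806.00 = $190.30
Total: $433.88 + $190.30 = $624.18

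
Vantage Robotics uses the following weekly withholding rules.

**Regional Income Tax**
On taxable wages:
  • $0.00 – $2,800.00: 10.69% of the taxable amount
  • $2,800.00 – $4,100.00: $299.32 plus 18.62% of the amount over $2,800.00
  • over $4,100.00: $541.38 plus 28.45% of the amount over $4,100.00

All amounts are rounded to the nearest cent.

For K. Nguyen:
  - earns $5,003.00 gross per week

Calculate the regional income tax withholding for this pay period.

Regional Income Tax: taxable = $5,003.00
  $541.38 + 28.45% × ($5,003.00 − $4,100.00) = $541.38 + 28.45% × $903.00 = $798.28

$798.28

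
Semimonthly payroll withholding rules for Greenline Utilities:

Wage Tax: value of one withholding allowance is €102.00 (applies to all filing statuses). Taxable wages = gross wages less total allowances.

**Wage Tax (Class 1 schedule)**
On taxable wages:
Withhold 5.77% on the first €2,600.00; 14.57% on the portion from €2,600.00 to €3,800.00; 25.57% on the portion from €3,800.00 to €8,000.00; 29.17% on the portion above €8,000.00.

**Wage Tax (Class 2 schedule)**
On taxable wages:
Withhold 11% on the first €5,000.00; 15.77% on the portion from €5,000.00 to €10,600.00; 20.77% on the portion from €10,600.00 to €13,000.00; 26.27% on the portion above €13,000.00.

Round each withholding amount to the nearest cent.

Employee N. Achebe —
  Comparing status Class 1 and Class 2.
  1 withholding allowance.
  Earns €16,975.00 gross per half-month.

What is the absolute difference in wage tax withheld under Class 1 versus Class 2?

€1,038.01

Wage Tax (Class 1): taxable = €16,975.00 − 1×€102.00 = €16,873.00
  €1,398.80 + 29.17% × (€16,873.00 − €8,000.00) = €1,398.80 + 29.17% × €8,873.00 = €3,987.05
Wage Tax (Class 2): taxable = €16,975.00 − 1×€102.00 = €16,873.00
  €1,931.60 + 26.27% × (€16,873.00 − €13,000.00) = €1,931.60 + 26.27% × €3,873.00 = €2,949.04
Difference: |€3,987.05 − €2,949.04| = €1,038.01 (higher under Class 1)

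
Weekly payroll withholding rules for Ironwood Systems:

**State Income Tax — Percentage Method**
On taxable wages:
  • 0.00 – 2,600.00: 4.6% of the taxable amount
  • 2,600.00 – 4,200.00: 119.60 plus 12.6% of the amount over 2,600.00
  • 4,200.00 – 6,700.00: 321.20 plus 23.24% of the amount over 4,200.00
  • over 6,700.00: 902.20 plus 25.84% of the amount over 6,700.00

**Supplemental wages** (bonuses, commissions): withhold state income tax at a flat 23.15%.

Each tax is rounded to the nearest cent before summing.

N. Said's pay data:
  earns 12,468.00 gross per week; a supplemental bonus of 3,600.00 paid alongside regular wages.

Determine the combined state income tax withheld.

State Income Tax: taxable = 12,468.00
  902.20 + 25.84% × (12,468.00 − 6,700.00) = 902.20 + 25.84% × 5,768.00 = 2,392.65
Supplemental (23.15% flat on bonus): 23.15% × 3,600.00 = 833.40
Total state income tax: 2,392.65 + 833.40 = 3,226.05

3,226.05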